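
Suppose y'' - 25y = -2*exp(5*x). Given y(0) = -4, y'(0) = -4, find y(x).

y = -119*exp(5*x)/50 - 81*exp(-5*x)/50 - x*exp(5*x)/5

Characteristic equation r² - 25 = 0 factors as (r + 5)(r - 5) = 0, so r = -5, 5.
Hence y_h = C1*exp(-5*x) + C2*exp(5*x).
Since exp(5*x) solves the homogeneous equation (r = 5 is a root of multiplicity 1), multiply the trial by x. Try y_p = A*x*exp(5*x). Substituting into the equation and dividing by exp(5*x) gives A = -1/5, so y_p = -x*exp(5*x)/5.
General solution: y = C1*exp(-5*x) + C2*exp(5*x) - x*exp(5*x)/5.
Apply the initial conditions: y(0) = C1 + C2 = -4 and y'(0) = -1/5 - 5*C1 + 5*C2 = -4. Solving gives C1 = -81/50, C2 = -119/50.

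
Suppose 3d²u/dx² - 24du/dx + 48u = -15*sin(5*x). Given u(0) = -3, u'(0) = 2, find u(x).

u = -4843*exp(4*x)/1681 - 200*cos(5*x)/1681 + 45*sin(5*x)/1681 + 549*x*exp(4*x)/41

Divide through by 3: u'' - 8u' + 16u = -5*sin(5*x).
Characteristic equation r² - 8r + 16 = 0 has discriminant (-8)² - 4·(16) = 0, so r = 4 is a repeated root.
Hence u_h = (C1 + C2*x)*exp(4*x).
Try u_p = A*cos(5*x) + B*sin(5*x). Substituting and equating the coefficients of cos(5x) and sin(5x) gives A = -200/1681, B = 45/1681, so u_p = -200*cos(5*x)/1681 + 45*sin(5*x)/1681.
General solution: u = -200*cos(5*x)/1681 + 45*sin(5*x)/1681 + C1*exp(4*x) + C2*x*exp(4*x).
Apply the initial conditions: u(0) = -200/1681 + C1 = -3 and u'(0) = 225/1681 + C2 + 4*C1 = 2. Solving gives C1 = -4843/1681, C2 = 549/41.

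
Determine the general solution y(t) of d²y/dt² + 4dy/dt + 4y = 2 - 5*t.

Characteristic equation r² + 4r + 4 = 0 has discriminant (4)² - 4·(4) = 0, so r = -2 is a repeated root.
Hence y_h = (C1 + C2*t)*exp(-2*t).
For the particular solution try y_p = A0 + A1*t. Substituting and matching coefficients of each power of t gives A0 = 7/4, A1 = -5/4, so y_p = 7/4 - 5*t/4.

y = 7/4 - 5*t/4 + C1*exp(-2*t) + C2*t*exp(-2*t)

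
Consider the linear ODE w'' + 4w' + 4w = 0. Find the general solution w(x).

w = C1*exp(-2*x) + C2*x*exp(-2*x)

Characteristic equation r² + 4r + 4 = 0 has discriminant (4)² - 4·(4) = 0, so r = -2 is a repeated root.
Hence w_h = (C1 + C2*x)*exp(-2*x).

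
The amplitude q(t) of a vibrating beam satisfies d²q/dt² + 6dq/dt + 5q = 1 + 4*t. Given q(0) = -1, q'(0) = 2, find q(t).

q = -19/25 - 6*exp(-5*t)/25 + 4*t/5

Characteristic equation r² + 6r + 5 = 0 factors as (r + 1)(r + 5) = 0, so r = -1, -5.
Hence q_h = C1*exp(-t) + C2*exp(-5*t).
For the particular solution try q_p = A0 + A1*t. Substituting and matching coefficients of each power of t gives A0 = -19/25, A1 = 4/5, so q_p = -19/25 + 4*t/5.
General solution: q = -19/25 + 4*t/5 + C1*exp(-t) + C2*exp(-5*t).
Apply the initial conditions: q(0) = -19/25 + C1 + C2 = -1 and q'(0) = 4/5 - C1 - 5*C2 = 2. Solving gives C1 = 0, C2 = -6/25.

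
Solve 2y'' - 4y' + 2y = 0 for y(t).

Divide through by 2: y'' - 2y' + y = 0.
Characteristic equation r² - 2r + 1 = 0 has discriminant (-2)² - 4·(1) = 0, so r = 1 is a repeated root.
Hence y_h = (C1 + C2*t)*exp(t).

y = C1*exp(t) + C2*t*exp(t)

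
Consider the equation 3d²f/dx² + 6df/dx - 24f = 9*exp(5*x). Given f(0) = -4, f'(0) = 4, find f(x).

Divide through by 3: f'' + 2f' - 8f = 3*exp(5*x).
Characteristic equation r² + 2r - 8 = 0 factors as (r + 4)(r - 2) = 0, so r = -4, 2.
Hence f_h = C1*exp(-4*x) + C2*exp(2*x).
Try f_p = A*exp(5*x). Substituting into the equation and dividing by exp(5*x) gives A = 1/9, so f_p = exp(5*x)/9.
General solution: f = exp(5*x)/9 + C1*exp(-4*x) + C2*exp(2*x).
Apply the initial conditions: f(0) = 1/9 + C1 + C2 = -4 and f'(0) = 5/9 - 4*C1 + 2*C2 = 4. Solving gives C1 = -35/18, C2 = -13/6.

f = -35*exp(-4*x)/18 - 13*exp(2*x)/6 + exp(5*x)/9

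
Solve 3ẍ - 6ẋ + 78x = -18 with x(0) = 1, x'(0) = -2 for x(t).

x = -3/13 - 42*exp(t)*sin(5*t)/65 + 16*cos(5*t)*exp(t)/13

Divide through by 3: x'' - 2x' + 26x = -6.
Characteristic equation r² - 2r + 26 = 0 has discriminant (-2)² - 4·(26) = -100 < 0, so r = 1 ± 5i.
Hence x_h = C1*cos(5*t)*exp(t) + C2*exp(t)*sin(5*t).
For the particular solution try x_p = A0. Substituting and matching coefficients of each power of t gives A0 = -3/13, so x_p = -3/13.
General solution: x = -3/13 + C1*cos(5*t)*exp(t) + C2*exp(t)*sin(5*t).
Apply the initial conditions: x(0) = -3/13 + C1 = 1 and x'(0) = C1 + 5*C2 = -2. Solving gives C1 = 16/13, C2 = -42/65.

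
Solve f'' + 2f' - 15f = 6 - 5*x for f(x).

f = -16/45 + x/3 + C1*exp(-5*x) + C2*exp(3*x)

Characteristic equation r² + 2r - 15 = 0 factors as (r + 5)(r - 3) = 0, so r = -5, 3.
Hence f_h = C1*exp(-5*x) + C2*exp(3*x).
For the particular solution try f_p = A0 + A1*x. Substituting and matching coefficients of each power of x gives A0 = -16/45, A1 = 1/3, so f_p = -16/45 + x/3.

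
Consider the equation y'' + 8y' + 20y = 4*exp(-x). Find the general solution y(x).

Characteristic equation r² + 8r + 20 = 0 has discriminant (8)² - 4·(20) = -16 < 0, so r = -4 ± 2i.
Hence y_h = C1*cos(2*x)*exp(-4*x) + C2*exp(-4*x)*sin(2*x).
Try y_p = A*exp(-x). Substituting into the equation and dividing by exp(-x) gives A = 4/13, so y_p = 4*exp(-x)/13.

y = 4*exp(-x)/13 + C1*cos(2*x)*exp(-4*x) + C2*exp(-4*x)*sin(2*x)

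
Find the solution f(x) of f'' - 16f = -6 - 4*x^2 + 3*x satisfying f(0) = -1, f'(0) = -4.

f = 13/32 - 151*exp(4*x)/128 - 29*exp(-4*x)/128 - 3*x/16 + x**2/4

Characteristic equation r² - 16 = 0 factors as (r + 4)(r - 4) = 0, so r = -4, 4.
Hence f_h = C1*exp(-4*x) + C2*exp(4*x).
For the particular solution try f_p = A0 + A1*x + A2*x^2. Substituting and matching coefficients of each power of x gives A0 = 13/32, A1 = -3/16, A2 = 1/4, so f_p = 13/32 - 3*x/16 + x^2/4.
General solution: f = 13/32 - 3*x/16 + x^2/4 + C1*exp(-4*x) + C2*exp(4*x).
Apply the initial conditions: f(0) = 13/32 + C1 + C2 = -1 and f'(0) = -3/16 - 4*C1 + 4*C2 = -4. Solving gives C1 = -29/128, C2 = -151/128.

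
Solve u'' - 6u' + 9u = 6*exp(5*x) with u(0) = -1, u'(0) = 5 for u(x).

u = -5*exp(3*x)/2 + 3*exp(5*x)/2 + 5*x*exp(3*x)

Characteristic equation r² - 6r + 9 = 0 has discriminant (-6)² - 4·(9) = 0, so r = 3 is a repeated root.
Hence u_h = (C1 + C2*x)*exp(3*x).
Try u_p = A*exp(5*x). Substituting into the equation and dividing by exp(5*x) gives A = 3/2, so u_p = 3*exp(5*x)/2.
General solution: u = 3*exp(5*x)/2 + C1*exp(3*x) + C2*x*exp(3*x).
Apply the initial conditions: u(0) = 3/2 + C1 = -1 and u'(0) = 15/2 + C2 + 3*C1 = 5. Solving gives C1 = -5/2, C2 = 5.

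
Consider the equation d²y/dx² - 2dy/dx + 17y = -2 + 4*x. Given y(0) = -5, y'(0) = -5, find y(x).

Characteristic equation r² - 2r + 17 = 0 has discriminant (-2)² - 4·(17) = -64 < 0, so r = 1 ± 4i.
Hence y_h = C1*cos(4*x)*exp(x) + C2*exp(x)*sin(4*x).
For the particular solution try y_p = A0 + A1*x. Substituting and matching coefficients of each power of x gives A0 = -26/289, A1 = 4/17, so y_p = -26/289 + 4*x/17.
General solution: y = -26/289 + 4*x/17 + C1*cos(4*x)*exp(x) + C2*exp(x)*sin(4*x).
Apply the initial conditions: y(0) = -26/289 + C1 = -5 and y'(0) = 4/17 + C1 + 4*C2 = -5. Solving gives C1 = -1419/289, C2 = -47/578.

y = -26/289 + 4*x/17 - 1419*cos(4*x)*exp(x)/289 - 47*exp(x)*sin(4*x)/578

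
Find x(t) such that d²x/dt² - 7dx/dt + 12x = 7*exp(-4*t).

x = exp(-4*t)/8 + C1*exp(4*t) + C2*exp(3*t)

Characteristic equation r² - 7r + 12 = 0 factors as (r - 4)(r - 3) = 0, so r = 4, 3.
Hence x_h = C1*exp(4*t) + C2*exp(3*t).
Try x_p = A*exp(-4*t). Substituting into the equation and dividing by exp(-4*t) gives A = 1/8, so x_p = exp(-4*t)/8.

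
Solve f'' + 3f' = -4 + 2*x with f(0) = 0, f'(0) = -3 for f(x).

Characteristic equation r² + 3r = 0 factors as (r + 3)r = 0, so r = -3, 0.
Hence f_h = C1*exp(-3*x) + C2.
Since 0 is a characteristic root (multiplicity 1), multiply the polynomial trial by x: try f_p = x*(A0 + A1*x). Substituting and matching coefficients of each power of x gives A0 = -14/9, A1 = 1/3, so f_p = -14*x/9 + x^2/3.
General solution: f = C2 - 14*x/9 + x^2/3 + C1*exp(-3*x).
Apply the initial conditions: f(0) = C1 + C2 = 0 and f'(0) = -14/9 - 3*C1 = -3. Solving gives C1 = 13/27, C2 = -13/27.

f = -13/27 - 14*x/9 + x**2/3 + 13*exp(-3*x)/27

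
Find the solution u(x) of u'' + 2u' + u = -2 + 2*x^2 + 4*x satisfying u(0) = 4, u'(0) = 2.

u = 2 - 4*x + 2*x**2 + 2*exp(-x) + 8*x*exp(-x)

Characteristic equation r² + 2r + 1 = 0 has discriminant (2)² - 4·(1) = 0, so r = -1 is a repeated root.
Hence u_h = (C1 + C2*x)*exp(-x).
For the particular solution try u_p = A0 + A1*x + A2*x^2. Substituting and matching coefficients of each power of x gives A0 = 2, A1 = -4, A2 = 2, so u_p = 2 - 4*x + 2*x^2.
General solution: u = 2 - 4*x + 2*x^2 + C1*exp(-x) + C2*x*exp(-x).
Apply the initial conditions: u(0) = 2 + C1 = 4 and u'(0) = -4 + C2 - C1 = 2. Solving gives C1 = 2, C2 = 8.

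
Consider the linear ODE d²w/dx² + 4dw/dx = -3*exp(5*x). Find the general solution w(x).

w = C2 - exp(5*x)/15 + C1*exp(-4*x)

Characteristic equation r² + 4r = 0 factors as (r + 4)r = 0, so r = -4, 0.
Hence w_h = C1*exp(-4*x) + C2.
Try w_p = A*exp(5*x). Substituting into the equation and dividing by exp(5*x) gives A = -1/15, so w_p = -exp(5*x)/15.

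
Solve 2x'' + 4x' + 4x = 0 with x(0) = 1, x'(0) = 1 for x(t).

x = cos(t)*exp(-t) + 2*exp(-t)*sin(t)

Divide through by 2: x'' + 2x' + 2x = 0.
Characteristic equation r² + 2r + 2 = 0 has discriminant (2)² - 4·(2) = -4 < 0, so r = -1 ± i.
Hence x_h = C1*cos(t)*exp(-t) + C2*exp(-t)*sin(t).
Apply the initial conditions: x(0) = C1 = 1 and x'(0) = C2 - C1 = 1. Solving gives C1 = 1, C2 = 2.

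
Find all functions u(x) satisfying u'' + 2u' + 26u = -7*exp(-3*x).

u = -7*exp(-3*x)/29 + C1*cos(5*x)*exp(-x) + C2*exp(-x)*sin(5*x)

Characteristic equation r² + 2r + 26 = 0 has discriminant (2)² - 4·(26) = -100 < 0, so r = -1 ± 5i.
Hence u_h = C1*cos(5*x)*exp(-x) + C2*exp(-x)*sin(5*x).
Try u_p = A*exp(-3*x). Substituting into the equation and dividing by exp(-3*x) gives A = -7/29, so u_p = -7*exp(-3*x)/29.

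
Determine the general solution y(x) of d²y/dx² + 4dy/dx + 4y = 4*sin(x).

Characteristic equation r² + 4r + 4 = 0 has discriminant (4)² - 4·(4) = 0, so r = -2 is a repeated root.
Hence y_h = (C1 + C2*x)*exp(-2*x).
Try y_p = A*cos(x) + B*sin(x). Substituting and equating the coefficients of cos(x) and sin(x) gives A = -16/25, B = 12/25, so y_p = -16*cos(x)/25 + 12*sin(x)/25.

y = -16*cos(x)/25 + 12*sin(x)/25 + C1*exp(-2*x) + C2*x*exp(-2*x)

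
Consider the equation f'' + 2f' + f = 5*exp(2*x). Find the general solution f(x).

Characteristic equation r² + 2r + 1 = 0 has discriminant (2)² - 4·(1) = 0, so r = -1 is a repeated root.
Hence f_h = (C1 + C2*x)*exp(-x).
Try f_p = A*exp(2*x). Substituting into the equation and dividing by exp(2*x) gives A = 5/9, so f_p = 5*exp(2*x)/9.

f = 5*exp(2*x)/9 + C1*exp(-x) + C2*x*exp(-x)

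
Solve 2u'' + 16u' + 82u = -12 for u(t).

Divide through by 2: u'' + 8u' + 41u = -6.
Characteristic equation r² + 8r + 41 = 0 has discriminant (8)² - 4·(41) = -100 < 0, so r = -4 ± 5i.
Hence u_h = C1*cos(5*t)*exp(-4*t) + C2*exp(-4*t)*sin(5*t).
For the particular solution try u_p = A0. Substituting and matching coefficients of each power of t gives A0 = -6/41, so u_p = -6/41.

u = -6/41 + C1*cos(5*t)*exp(-4*t) + C2*exp(-4*t)*sin(5*t)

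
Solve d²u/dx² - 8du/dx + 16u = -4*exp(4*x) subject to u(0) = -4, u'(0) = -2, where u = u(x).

u = -4*exp(4*x) - 2*x**2*exp(4*x) + 14*x*exp(4*x)

Characteristic equation r² - 8r + 16 = 0 has discriminant (-8)² - 4·(16) = 0, so r = 4 is a repeated root.
Hence u_h = (C1 + C2*x)*exp(4*x).
Since exp(4*x) solves the homogeneous equation (r = 4 is a root of multiplicity 2), multiply the trial by x^2. Try u_p = A*x^2*exp(4*x). Substituting into the equation and dividing by exp(4*x) gives A = -2, so u_p = -2*x^2*exp(4*x).
General solution: u = C1*exp(4*x) - 2*x^2*exp(4*x) + C2*x*exp(4*x).
Apply the initial conditions: u(0) = C1 = -4 and u'(0) = C2 + 4*C1 = -2. Solving gives C1 = -4, C2 = 14.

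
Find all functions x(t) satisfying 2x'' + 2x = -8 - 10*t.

Divide through by 2: x'' + x = -4 - 5*t.
Characteristic equation r² + 1 = 0 has discriminant (0)² - 4·(1) = -4 < 0, so r = ± i.
Hence x_h = C1*cos(t) + C2*sin(t).
For the particular solution try x_p = A0 + A1*t. Substituting and matching coefficients of each power of t gives A0 = -4, A1 = -5, so x_p = -4 - 5*t.

x = -4 - 5*t + C1*cos(t) + C2*sin(t)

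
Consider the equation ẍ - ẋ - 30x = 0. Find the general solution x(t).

x = C1*exp(6*t) + C2*exp(-5*t)

Characteristic equation r² - r - 30 = 0 factors as (r - 6)(r + 5) = 0, so r = 6, -5.
Hence x_h = C1*exp(6*t) + C2*exp(-5*t).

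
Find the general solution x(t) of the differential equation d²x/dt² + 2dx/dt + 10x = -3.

x = -3/10 + C1*cos(3*t)*exp(-t) + C2*exp(-t)*sin(3*t)

Characteristic equation r² + 2r + 10 = 0 has discriminant (2)² - 4·(10) = -36 < 0, so r = -1 ± 3i.
Hence x_h = C1*cos(3*t)*exp(-t) + C2*exp(-t)*sin(3*t).
For the particular solution try x_p = A0. Substituting and matching coefficients of each power of t gives A0 = -3/10, so x_p = -3/10.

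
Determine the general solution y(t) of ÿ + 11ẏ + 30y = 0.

y = C1*exp(-5*t) + C2*exp(-6*t)

Characteristic equation r² + 11r + 30 = 0 factors as (r + 5)(r + 6) = 0, so r = -5, -6.
Hence y_h = C1*exp(-5*t) + C2*exp(-6*t).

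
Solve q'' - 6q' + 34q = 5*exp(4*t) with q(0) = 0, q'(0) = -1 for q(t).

Characteristic equation r² - 6r + 34 = 0 has discriminant (-6)² - 4·(34) = -100 < 0, so r = 3 ± 5i.
Hence q_h = C1*cos(5*t)*exp(3*t) + C2*exp(3*t)*sin(5*t).
Try q_p = A*exp(4*t). Substituting into the equation and dividing by exp(4*t) gives A = 5/26, so q_p = 5*exp(4*t)/26.
General solution: q = 5*exp(4*t)/26 + C1*cos(5*t)*exp(3*t) + C2*exp(3*t)*sin(5*t).
Apply the initial conditions: q(0) = 5/26 + C1 = 0 and q'(0) = 10/13 + 3*C1 + 5*C2 = -1. Solving gives C1 = -5/26, C2 = -31/130.

q = 5*exp(4*t)/26 - 31*exp(3*t)*sin(5*t)/130 - 5*cos(5*t)*exp(3*t)/26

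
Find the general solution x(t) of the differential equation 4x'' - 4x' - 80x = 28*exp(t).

Divide through by 4: x'' - x' - 20x = 7*exp(t).
Characteristic equation r² - r - 20 = 0 factors as (r - 5)(r + 4) = 0, so r = 5, -4.
Hence x_h = C1*exp(5*t) + C2*exp(-4*t).
Try x_p = A*exp(t). Substituting into the equation and dividing by exp(t) gives A = -7/20, so x_p = -7*exp(t)/20.

x = -7*exp(t)/20 + C1*exp(5*t) + C2*exp(-4*t)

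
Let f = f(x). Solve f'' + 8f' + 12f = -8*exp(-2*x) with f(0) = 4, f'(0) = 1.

f = -11*exp(-6*x)/4 + 27*exp(-2*x)/4 - 2*x*exp(-2*x)

Characteristic equation r² + 8r + 12 = 0 factors as (r + 6)(r + 2) = 0, so r = -6, -2.
Hence f_h = C1*exp(-6*x) + C2*exp(-2*x).
Since exp(-2*x) solves the homogeneous equation (r = -2 is a root of multiplicity 1), multiply the trial by x. Try f_p = A*x*exp(-2*x). Substituting into the equation and dividing by exp(-2*x) gives A = -2, so f_p = -2*x*exp(-2*x).
General solution: f = C1*exp(-6*x) + C2*exp(-2*x) - 2*x*exp(-2*x).
Apply the initial conditions: f(0) = C1 + C2 = 4 and f'(0) = -2 - 6*C1 - 2*C2 = 1. Solving gives C1 = -11/4, C2 = 27/4.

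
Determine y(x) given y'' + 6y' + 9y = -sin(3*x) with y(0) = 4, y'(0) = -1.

y = cos(3*x)/18 + 71*exp(-3*x)/18 + 65*x*exp(-3*x)/6

Characteristic equation r² + 6r + 9 = 0 has discriminant (6)² - 4·(9) = 0, so r = -3 is a repeated root.
Hence y_h = (C1 + C2*x)*exp(-3*x).
Try y_p = A*cos(3*x) + B*sin(3*x). Substituting and equating the coefficients of cos(3x) and sin(3x) gives A = 1/18, B = 0, so y_p = cos(3*x)/18.
General solution: y = cos(3*x)/18 + C1*exp(-3*x) + C2*x*exp(-3*x).
Apply the initial conditions: y(0) = 1/18 + C1 = 4 and y'(0) = C2 - 3*C1 = -1. Solving gives C1 = 71/18, C2 = 65/6.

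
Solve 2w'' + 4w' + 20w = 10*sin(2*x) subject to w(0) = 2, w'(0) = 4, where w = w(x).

Divide through by 2: w'' + 2w' + 10w = 5*sin(2*x).
Characteristic equation r² + 2r + 10 = 0 has discriminant (2)² - 4·(10) = -36 < 0, so r = -1 ± 3i.
Hence w_h = C1*cos(3*x)*exp(-x) + C2*exp(-x)*sin(3*x).
Try w_p = A*cos(2*x) + B*sin(2*x). Substituting and equating the coefficients of cos(2x) and sin(2x) gives A = -5/13, B = 15/26, so w_p = -5*cos(2*x)/13 + 15*sin(2*x)/26.
General solution: w = -5*cos(2*x)/13 + 15*sin(2*x)/26 + C1*cos(3*x)*exp(-x) + C2*exp(-x)*sin(3*x).
Apply the initial conditions: w(0) = -5/13 + C1 = 2 and w'(0) = 15/13 - C1 + 3*C2 = 4. Solving gives C1 = 31/13, C2 = 68/39.

w = -5*cos(2*x)/13 + 15*sin(2*x)/26 + 31*cos(3*x)*exp(-x)/13 + 68*exp(-x)*sin(3*x)/39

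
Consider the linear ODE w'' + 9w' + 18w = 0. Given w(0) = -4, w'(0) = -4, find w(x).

w = -28*exp(-3*x)/3 + 16*exp(-6*x)/3

Characteristic equation r² + 9r + 18 = 0 factors as (r + 6)(r + 3) = 0, so r = -6, -3.
Hence w_h = C1*exp(-6*x) + C2*exp(-3*x).
Apply the initial conditions: w(0) = C1 + C2 = -4 and w'(0) = -6*C1 - 3*C2 = -4. Solving gives C1 = 16/3, C2 = -28/3.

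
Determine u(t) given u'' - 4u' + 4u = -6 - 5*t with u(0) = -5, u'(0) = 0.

Characteristic equation r² - 4r + 4 = 0 has discriminant (-4)² - 4·(4) = 0, so r = 2 is a repeated root.
Hence u_h = (C1 + C2*t)*exp(2*t).
For the particular solution try u_p = A0 + A1*t. Substituting and matching coefficients of each power of t gives A0 = -11/4, A1 = -5/4, so u_p = -11/4 - 5*t/4.
General solution: u = -11/4 - 5*t/4 + C1*exp(2*t) + C2*t*exp(2*t).
Apply the initial conditions: u(0) = -11/4 + C1 = -5 and u'(0) = -5/4 + C2 + 2*C1 = 0. Solving gives C1 = -9/4, C2 = 23/4.

u = -11/4 - 9*exp(2*t)/4 - 5*t/4 + 23*t*exp(2*t)/4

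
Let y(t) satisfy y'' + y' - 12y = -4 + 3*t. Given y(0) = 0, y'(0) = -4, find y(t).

y = 5/16 - 5*exp(3*t)/7 - t/4 + 45*exp(-4*t)/112

Characteristic equation r² + r - 12 = 0 factors as (r - 3)(r + 4) = 0, so r = 3, -4.
Hence y_h = C1*exp(3*t) + C2*exp(-4*t).
For the particular solution try y_p = A0 + A1*t. Substituting and matching coefficients of each power of t gives A0 = 5/16, A1 = -1/4, so y_p = 5/16 - t/4.
General solution: y = 5/16 - t/4 + C1*exp(3*t) + C2*exp(-4*t).
Apply the initial conditions: y(0) = 5/16 + C1 + C2 = 0 and y'(0) = -1/4 - 4*C2 + 3*C1 = -4. Solving gives C1 = -5/7, C2 = 45/112.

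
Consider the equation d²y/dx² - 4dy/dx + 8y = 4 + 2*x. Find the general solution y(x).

y = 5/8 + x/4 + C1*cos(2*x)*exp(2*x) + C2*exp(2*x)*sin(2*x)

Characteristic equation r² - 4r + 8 = 0 has discriminant (-4)² - 4·(8) = -16 < 0, so r = 2 ± 2i.
Hence y_h = C1*cos(2*x)*exp(2*x) + C2*exp(2*x)*sin(2*x).
For the particular solution try y_p = A0 + A1*x. Substituting and matching coefficients of each power of x gives A0 = 5/8, A1 = 1/4, so y_p = 5/8 + x/4.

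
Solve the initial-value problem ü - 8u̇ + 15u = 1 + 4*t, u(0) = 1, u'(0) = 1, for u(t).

u = 47/225 - 41*exp(5*t)/50 + 4*t/15 + 29*exp(3*t)/18

Characteristic equation r² - 8r + 15 = 0 factors as (r - 5)(r - 3) = 0, so r = 5, 3.
Hence u_h = C1*exp(5*t) + C2*exp(3*t).
For the particular solution try u_p = A0 + A1*t. Substituting and matching coefficients of each power of t gives A0 = 47/225, A1 = 4/15, so u_p = 47/225 + 4*t/15.
General solution: u = 47/225 + 4*t/15 + C1*exp(5*t) + C2*exp(3*t).
Apply the initial conditions: u(0) = 47/225 + C1 + C2 = 1 and u'(0) = 4/15 + 3*C2 + 5*C1 = 1. Solving gives C1 = -41/50, C2 = 29/18.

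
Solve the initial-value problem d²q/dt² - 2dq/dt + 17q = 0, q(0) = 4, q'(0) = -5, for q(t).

Characteristic equation r² - 2r + 17 = 0 has discriminant (-2)² - 4·(17) = -64 < 0, so r = 1 ± 4i.
Hence q_h = C1*cos(4*t)*exp(t) + C2*exp(t)*sin(4*t).
Apply the initial conditions: q(0) = C1 = 4 and q'(0) = C1 + 4*C2 = -5. Solving gives C1 = 4, C2 = -9/4.

q = 4*cos(4*t)*exp(t) - 9*exp(t)*sin(4*t)/4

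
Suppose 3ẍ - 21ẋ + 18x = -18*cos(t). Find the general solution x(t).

Divide through by 3: x'' - 7x' + 6x = -6*cos(t).
Characteristic equation r² - 7r + 6 = 0 factors as (r - 6)(r - 1) = 0, so r = 6, 1.
Hence x_h = C1*exp(6*t) + C2*exp(t).
Try x_p = A*cos(t) + B*sin(t). Substituting and equating the coefficients of cos(t) and sin(t) gives A = -15/37, B = 21/37, so x_p = -15*cos(t)/37 + 21*sin(t)/37.

x = -15*cos(t)/37 + 21*sin(t)/37 + C1*exp(6*t) + C2*exp(t)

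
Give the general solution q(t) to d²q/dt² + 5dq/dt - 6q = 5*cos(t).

q = -35*cos(t)/74 + 25*sin(t)/74 + C1*exp(t) + C2*exp(-6*t)

Characteristic equation r² + 5r - 6 = 0 factors as (r - 1)(r + 6) = 0, so r = 1, -6.
Hence q_h = C1*exp(t) + C2*exp(-6*t).
Try q_p = A*cos(t) + B*sin(t). Substituting and equating the coefficients of cos(t) and sin(t) gives A = -35/74, B = 25/74, so q_p = -35*cos(t)/74 + 25*sin(t)/74.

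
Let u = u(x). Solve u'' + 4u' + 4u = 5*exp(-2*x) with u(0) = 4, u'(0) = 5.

u = 4*exp(-2*x) + 13*x*exp(-2*x) + 5*x**2*exp(-2*x)/2

Characteristic equation r² + 4r + 4 = 0 has discriminant (4)² - 4·(4) = 0, so r = -2 is a repeated root.
Hence u_h = (C1 + C2*x)*exp(-2*x).
Since exp(-2*x) solves the homogeneous equation (r = -2 is a root of multiplicity 2), multiply the trial by x^2. Try u_p = A*x^2*exp(-2*x). Substituting into the equation and dividing by exp(-2*x) gives A = 5/2, so u_p = 5*x^2*exp(-2*x)/2.
General solution: u = C1*exp(-2*x) + 5*x^2*exp(-2*x)/2 + C2*x*exp(-2*x).
Apply the initial conditions: u(0) = C1 = 4 and u'(0) = C2 - 2*C1 = 5. Solving gives C1 = 4, C2 = 13.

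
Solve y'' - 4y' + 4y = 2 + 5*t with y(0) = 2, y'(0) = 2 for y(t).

y = 7/4 + exp(2*t)/4 + 5*t/4 + t*exp(2*t)/4

Characteristic equation r² - 4r + 4 = 0 has discriminant (-4)² - 4·(4) = 0, so r = 2 is a repeated root.
Hence y_h = (C1 + C2*t)*exp(2*t).
For the particular solution try y_p = A0 + A1*t. Substituting and matching coefficients of each power of t gives A0 = 7/4, A1 = 5/4, so y_p = 7/4 + 5*t/4.
General solution: y = 7/4 + 5*t/4 + C1*exp(2*t) + C2*t*exp(2*t).
Apply the initial conditions: y(0) = 7/4 + C1 = 2 and y'(0) = 5/4 + C2 + 2*C1 = 2. Solving gives C1 = 1/4, C2 = 1/4.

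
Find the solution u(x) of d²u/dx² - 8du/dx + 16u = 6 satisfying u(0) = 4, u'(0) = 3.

u = 3/8 + 29*exp(4*x)/8 - 23*x*exp(4*x)/2

Characteristic equation r² - 8r + 16 = 0 has discriminant (-8)² - 4·(16) = 0, so r = 4 is a repeated root.
Hence u_h = (C1 + C2*x)*exp(4*x).
For the particular solution try u_p = A0. Substituting and matching coefficients of each power of x gives A0 = 3/8, so u_p = 3/8.
General solution: u = 3/8 + C1*exp(4*x) + C2*x*exp(4*x).
Apply the initial conditions: u(0) = 3/8 + C1 = 4 and u'(0) = C2 + 4*C1 = 3. Solving gives C1 = 29/8, C2 = -23/2.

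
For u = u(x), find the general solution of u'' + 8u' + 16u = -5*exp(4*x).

Characteristic equation r² + 8r + 16 = 0 has discriminant (8)² - 4·(16) = 0, so r = -4 is a repeated root.
Hence u_h = (C1 + C2*x)*exp(-4*x).
Try u_p = A*exp(4*x). Substituting into the equation and dividing by exp(4*x) gives A = -5/64, so u_p = -5*exp(4*x)/64.

u = -5*exp(4*x)/64 + C1*exp(-4*x) + C2*x*exp(-4*x)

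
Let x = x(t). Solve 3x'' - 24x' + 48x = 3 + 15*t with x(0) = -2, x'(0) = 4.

Divide through by 3: x'' - 8x' + 16x = 1 + 5*t.
Characteristic equation r² - 8r + 16 = 0 has discriminant (-8)² - 4·(16) = 0, so r = 4 is a repeated root.
Hence x_h = (C1 + C2*t)*exp(4*t).
For the particular solution try x_p = A0 + A1*t. Substituting and matching coefficients of each power of t gives A0 = 7/32, A1 = 5/16, so x_p = 7/32 + 5*t/16.
General solution: x = 7/32 + 5*t/16 + C1*exp(4*t) + C2*t*exp(4*t).
Apply the initial conditions: x(0) = 7/32 + C1 = -2 and x'(0) = 5/16 + C2 + 4*C1 = 4. Solving gives C1 = -71/32, C2 = 201/16.

x = 7/32 - 71*exp(4*t)/32 + 5*t/16 + 201*t*exp(4*t)/16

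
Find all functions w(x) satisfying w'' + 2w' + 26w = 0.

Characteristic equation r² + 2r + 26 = 0 has discriminant (2)² - 4·(26) = -100 < 0, so r = -1 ± 5i.
Hence w_h = C1*cos(5*x)*exp(-x) + C2*exp(-x)*sin(5*x).

w = C1*cos(5*x)*exp(-x) + C2*exp(-x)*sin(5*x)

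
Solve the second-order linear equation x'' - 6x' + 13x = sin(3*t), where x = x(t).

Characteristic equation r² - 6r + 13 = 0 has discriminant (-6)² - 4·(13) = -16 < 0, so r = 3 ± 2i.
Hence x_h = C1*cos(2*t)*exp(3*t) + C2*exp(3*t)*sin(2*t).
Try x_p = A*cos(3*t) + B*sin(3*t). Substituting and equating the coefficients of cos(3t) and sin(3t) gives A = 9/170, B = 1/85, so x_p = sin(3*t)/85 + 9*cos(3*t)/170.

x = sin(3*t)/85 + 9*cos(3*t)/170 + C1*cos(2*t)*exp(3*t) + C2*exp(3*t)*sin(2*t)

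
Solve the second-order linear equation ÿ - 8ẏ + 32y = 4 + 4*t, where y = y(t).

Characteristic equation r² - 8r + 32 = 0 has discriminant (-8)² - 4·(32) = -64 < 0, so r = 4 ± 4i.
Hence y_h = C1*cos(4*t)*exp(4*t) + C2*exp(4*t)*sin(4*t).
For the particular solution try y_p = A0 + A1*t. Substituting and matching coefficients of each power of t gives A0 = 5/32, A1 = 1/8, so y_p = 5/32 + t/8.

y = 5/32 + t/8 + C1*cos(4*t)*exp(4*t) + C2*exp(4*t)*sin(4*t)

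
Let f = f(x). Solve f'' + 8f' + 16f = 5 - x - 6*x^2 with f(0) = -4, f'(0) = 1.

Characteristic equation r² + 8r + 16 = 0 has discriminant (8)² - 4·(16) = 0, so r = -4 is a repeated root.
Hence f_h = (C1 + C2*x)*exp(-4*x).
For the particular solution try f_p = A0 + A1*x + A2*x^2. Substituting and matching coefficients of each power of x gives A0 = 13/64, A1 = 5/16, A2 = -3/8, so f_p = 13/64 - 3*x^2/8 + 5*x/16.
General solution: f = 13/64 - 3*x^2/8 + 5*x/16 + C1*exp(-4*x) + C2*x*exp(-4*x).
Apply the initial conditions: f(0) = 13/64 + C1 = -4 and f'(0) = 5/16 + C2 - 4*C1 = 1. Solving gives C1 = -269/64, C2 = -129/8.

f = 13/64 - 269*exp(-4*x)/64 - 3*x**2/8 + 5*x/16 - 129*x*exp(-4*x)/8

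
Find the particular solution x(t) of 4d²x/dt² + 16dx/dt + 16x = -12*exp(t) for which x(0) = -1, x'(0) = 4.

x = -2*exp(-2*t)/3 - exp(t)/3 + 3*t*exp(-2*t)

Divide through by 4: x'' + 4x' + 4x = -3*exp(t).
Characteristic equation r² + 4r + 4 = 0 has discriminant (4)² - 4·(4) = 0, so r = -2 is a repeated root.
Hence x_h = (C1 + C2*t)*exp(-2*t).
Try x_p = A*exp(t). Substituting into the equation and dividing by exp(t) gives A = -1/3, so x_p = -exp(t)/3.
General solution: x = -exp(t)/3 + C1*exp(-2*t) + C2*t*exp(-2*t).
Apply the initial conditions: x(0) = -1/3 + C1 = -1 and x'(0) = -1/3 + C2 - 2*C1 = 4. Solving gives C1 = -2/3, C2 = 3.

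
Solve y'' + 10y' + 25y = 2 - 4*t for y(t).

Characteristic equation r² + 10r + 25 = 0 has discriminant (10)² - 4·(25) = 0, so r = -5 is a repeated root.
Hence y_h = (C1 + C2*t)*exp(-5*t).
For the particular solution try y_p = A0 + A1*t. Substituting and matching coefficients of each power of t gives A0 = 18/125, A1 = -4/25, so y_p = 18/125 - 4*t/25.

y = 18/125 - 4*t/25 + C1*exp(-5*t) + C2*t*exp(-5*t)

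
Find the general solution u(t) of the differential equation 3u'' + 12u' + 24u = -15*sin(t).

Divide through by 3: u'' + 4u' + 8u = -5*sin(t).
Characteristic equation r² + 4r + 8 = 0 has discriminant (4)² - 4·(8) = -16 < 0, so r = -2 ± 2i.
Hence u_h = C1*cos(2*t)*exp(-2*t) + C2*exp(-2*t)*sin(2*t).
Try u_p = A*cos(t) + B*sin(t). Substituting and equating the coefficients of cos(t) and sin(t) gives A = 4/13, B = -7/13, so u_p = -7*sin(t)/13 + 4*cos(t)/13.

u = -7*sin(t)/13 + 4*cos(t)/13 + C1*cos(2*t)*exp(-2*t) + C2*exp(-2*t)*sin(2*t)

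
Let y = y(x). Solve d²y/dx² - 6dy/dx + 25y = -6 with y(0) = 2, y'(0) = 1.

y = -6/25 - 143*exp(3*x)*sin(4*x)/100 + 56*cos(4*x)*exp(3*x)/25

Characteristic equation r² - 6r + 25 = 0 has discriminant (-6)² - 4·(25) = -64 < 0, so r = 3 ± 4i.
Hence y_h = C1*cos(4*x)*exp(3*x) + C2*exp(3*x)*sin(4*x).
For the particular solution try y_p = A0. Substituting and matching coefficients of each power of x gives A0 = -6/25, so y_p = -6/25.
General solution: y = -6/25 + C1*cos(4*x)*exp(3*x) + C2*exp(3*x)*sin(4*x).
Apply the initial conditions: y(0) = -6/25 + C1 = 2 and y'(0) = 3*C1 + 4*C2 = 1. Solving gives C1 = 56/25, C2 = -143/100.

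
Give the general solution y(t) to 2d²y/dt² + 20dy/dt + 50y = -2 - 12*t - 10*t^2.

y = 1/125 - 2*t/25 - t**2/5 + C1*exp(-5*t) + C2*t*exp(-5*t)

Divide through by 2: y'' + 10y' + 25y = -1 - 6*t - 5*t^2.
Characteristic equation r² + 10r + 25 = 0 has discriminant (10)² - 4·(25) = 0, so r = -5 is a repeated root.
Hence y_h = (C1 + C2*t)*exp(-5*t).
For the particular solution try y_p = A0 + A1*t + A2*t^2. Substituting and matching coefficients of each power of t gives A0 = 1/125, A1 = -2/25, A2 = -1/5, so y_p = 1/125 - 2*t/25 - t^2/5.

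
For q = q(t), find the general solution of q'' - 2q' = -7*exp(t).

Characteristic equation r² - 2r = 0 factors as (r - 2)r = 0, so r = 2, 0.
Hence q_h = C1*exp(2*t) + C2.
Try q_p = A*exp(t). Substituting into the equation and dividing by exp(t) gives A = 7, so q_p = 7*exp(t).

q = C2 + 7*exp(t) + C1*exp(2*t)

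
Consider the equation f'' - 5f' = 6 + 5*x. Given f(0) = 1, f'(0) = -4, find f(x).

f = 38/25 - 13*exp(5*x)/25 - 7*x/5 - x**2/2

Characteristic equation r² - 5r = 0 factors as (r - 5)r = 0, so r = 5, 0.
Hence f_h = C1*exp(5*x) + C2.
Since 0 is a characteristic root (multiplicity 1), multiply the polynomial trial by x: try f_p = x*(A0 + A1*x). Substituting and matching coefficients of each power of x gives A0 = -7/5, A1 = -1/2, so f_p = -7*x/5 - x^2/2.
General solution: f = C2 - 7*x/5 - x^2/2 + C1*exp(5*x).
Apply the initial conditions: f(0) = C1 + C2 = 1 and f'(0) = -7/5 + 5*C1 = -4. Solving gives C1 = -13/25, C2 = 38/25.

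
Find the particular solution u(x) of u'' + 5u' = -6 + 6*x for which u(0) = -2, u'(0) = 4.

Characteristic equation r² + 5r = 0 factors as (r + 5)r = 0, so r = -5, 0.
Hence u_h = C1*exp(-5*x) + C2.
Since 0 is a characteristic root (multiplicity 1), multiply the polynomial trial by x: try u_p = x*(A0 + A1*x). Substituting and matching coefficients of each power of x gives A0 = -36/25, A1 = 3/5, so u_p = -36*x/25 + 3*x^2/5.
General solution: u = C2 - 36*x/25 + 3*x^2/5 + C1*exp(-5*x).
Apply the initial conditions: u(0) = C1 + C2 = -2 and u'(0) = -36/25 - 5*C1 = 4. Solving gives C1 = -136/125, C2 = -114/125.

u = -114/125 - 136*exp(-5*x)/125 - 36*x/25 + 3*x**2/5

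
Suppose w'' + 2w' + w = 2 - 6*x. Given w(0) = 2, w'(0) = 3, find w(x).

Characteristic equation r² + 2r + 1 = 0 has discriminant (2)² - 4·(1) = 0, so r = -1 is a repeated root.
Hence w_h = (C1 + C2*x)*exp(-x).
For the particular solution try w_p = A0 + A1*x. Substituting and matching coefficients of each power of x gives A0 = 14, A1 = -6, so w_p = 14 - 6*x.
General solution: w = 14 - 6*x + C1*exp(-x) + C2*x*exp(-x).
Apply the initial conditions: w(0) = 14 + C1 = 2 and w'(0) = -6 + C2 - C1 = 3. Solving gives C1 = -12, C2 = -3.

w = 14 - 12*exp(-x) - 6*x - 3*x*exp(-x)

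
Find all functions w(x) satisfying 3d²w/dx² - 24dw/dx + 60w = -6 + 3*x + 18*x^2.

w = -7/500 + 3*x**2/10 + 29*x/100 + C1*cos(2*x)*exp(4*x) + C2*exp(4*x)*sin(2*x)

Divide through by 3: w'' - 8w' + 20w = -2 + x + 6*x^2.
Characteristic equation r² - 8r + 20 = 0 has discriminant (-8)² - 4·(20) = -16 < 0, so r = 4 ± 2i.
Hence w_h = C1*cos(2*x)*exp(4*x) + C2*exp(4*x)*sin(2*x).
For the particular solution try w_p = A0 + A1*x + A2*x^2. Substituting and matching coefficients of each power of x gives A0 = -7/500, A1 = 29/100, A2 = 3/10, so w_p = -7/500 + 3*x^2/10 + 29*x/100.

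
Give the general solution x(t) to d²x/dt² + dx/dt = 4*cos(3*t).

Characteristic equation r² + r = 0 factors as (r + 1)r = 0, so r = -1, 0.
Hence x_h = C1*exp(-t) + C2.
Try x_p = A*cos(3*t) + B*sin(3*t). Substituting and equating the coefficients of cos(3t) and sin(3t) gives A = -2/5, B = 2/15, so x_p = -2*cos(3*t)/5 + 2*sin(3*t)/15.

x = C2 - 2*cos(3*t)/5 + 2*sin(3*t)/15 + C1*exp(-t)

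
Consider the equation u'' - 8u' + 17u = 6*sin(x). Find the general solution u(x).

Characteristic equation r² - 8r + 17 = 0 has discriminant (-8)² - 4·(17) = -4 < 0, so r = 4 ± i.
Hence u_h = C1*cos(x)*exp(4*x) + C2*exp(4*x)*sin(x).
Try u_p = A*cos(x) + B*sin(x). Substituting and equating the coefficients of cos(x) and sin(x) gives A = 3/20, B = 3/10, so u_p = 3*sin(x)/10 + 3*cos(x)/20.

u = 3*sin(x)/10 + 3*cos(x)/20 + C1*cos(x)*exp(4*x) + C2*exp(4*x)*sin(x)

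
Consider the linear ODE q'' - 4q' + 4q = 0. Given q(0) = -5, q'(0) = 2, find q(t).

Characteristic equation r² - 4r + 4 = 0 has discriminant (-4)² - 4·(4) = 0, so r = 2 is a repeated root.
Hence q_h = (C1 + C2*t)*exp(2*t).
Apply the initial conditions: q(0) = C1 = -5 and q'(0) = C2 + 2*C1 = 2. Solving gives C1 = -5, C2 = 12.

q = -5*exp(2*t) + 12*t*exp(2*t)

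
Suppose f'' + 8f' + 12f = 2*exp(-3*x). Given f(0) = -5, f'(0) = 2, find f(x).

f = -13*exp(-2*x)/2 - 2*exp(-3*x)/3 + 13*exp(-6*x)/6

Characteristic equation r² + 8r + 12 = 0 factors as (r + 6)(r + 2) = 0, so r = -6, -2.
Hence f_h = C1*exp(-6*x) + C2*exp(-2*x).
Try f_p = A*exp(-3*x). Substituting into the equation and dividing by exp(-3*x) gives A = -2/3, so f_p = -2*exp(-3*x)/3.
General solution: f = -2*exp(-3*x)/3 + C1*exp(-6*x) + C2*exp(-2*x).
Apply the initial conditions: f(0) = -2/3 + C1 + C2 = -5 and f'(0) = 2 - 6*C1 - 2*C2 = 2. Solving gives C1 = 13/6, C2 = -13/2.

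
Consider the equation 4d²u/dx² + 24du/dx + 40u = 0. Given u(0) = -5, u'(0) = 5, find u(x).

u = -10*exp(-3*x)*sin(x) - 5*cos(x)*exp(-3*x)

Divide through by 4: u'' + 6u' + 10u = 0.
Characteristic equation r² + 6r + 10 = 0 has discriminant (6)² - 4·(10) = -4 < 0, so r = -3 ± i.
Hence u_h = C1*cos(x)*exp(-3*x) + C2*exp(-3*x)*sin(x).
Apply the initial conditions: u(0) = C1 = -5 and u'(0) = C2 - 3*C1 = 5. Solving gives C1 = -5, C2 = -10.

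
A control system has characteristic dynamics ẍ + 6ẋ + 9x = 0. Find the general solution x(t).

Characteristic equation r² + 6r + 9 = 0 has discriminant (6)² - 4·(9) = 0, so r = -3 is a repeated root.
Hence x_h = (C1 + C2*t)*exp(-3*t).

x = C1*exp(-3*t) + C2*t*exp(-3*t)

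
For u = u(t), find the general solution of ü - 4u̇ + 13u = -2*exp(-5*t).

Characteristic equation r² - 4r + 13 = 0 has discriminant (-4)² - 4·(13) = -36 < 0, so r = 2 ± 3i.
Hence u_h = C1*cos(3*t)*exp(2*t) + C2*exp(2*t)*sin(3*t).
Try u_p = A*exp(-5*t). Substituting into the equation and dividing by exp(-5*t) gives A = -1/29, so u_p = -exp(-5*t)/29.

u = -exp(-5*t)/29 + C1*cos(3*t)*exp(2*t) + C2*exp(2*t)*sin(3*t)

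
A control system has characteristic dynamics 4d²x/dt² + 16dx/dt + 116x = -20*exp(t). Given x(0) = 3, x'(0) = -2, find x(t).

Divide through by 4: x'' + 4x' + 29x = -5*exp(t).
Characteristic equation r² + 4r + 29 = 0 has discriminant (4)² - 4·(29) = -100 < 0, so r = -2 ± 5i.
Hence x_h = C1*cos(5*t)*exp(-2*t) + C2*exp(-2*t)*sin(5*t).
Try x_p = A*exp(t). Substituting into the equation and dividing by exp(t) gives A = -5/34, so x_p = -5*exp(t)/34.
General solution: x = -5*exp(t)/34 + C1*cos(5*t)*exp(-2*t) + C2*exp(-2*t)*sin(5*t).
Apply the initial conditions: x(0) = -5/34 + C1 = 3 and x'(0) = -5/34 - 2*C1 + 5*C2 = -2. Solving gives C1 = 107/34, C2 = 151/170.

x = -5*exp(t)/34 + 107*cos(5*t)*exp(-2*t)/34 + 151*exp(-2*t)*sin(5*t)/170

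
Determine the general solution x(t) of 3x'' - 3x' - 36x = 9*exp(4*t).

Divide through by 3: x'' - x' - 12x = 3*exp(4*t).
Characteristic equation r² - r - 12 = 0 factors as (r + 3)(r - 4) = 0, so r = -3, 4.
Hence x_h = C1*exp(-3*t) + C2*exp(4*t).
Since exp(4*t) solves the homogeneous equation (r = 4 is a root of multiplicity 1), multiply the trial by t. Try x_p = A*t*exp(4*t). Substituting into the equation and dividing by exp(4*t) gives A = 3/7, so x_p = 3*t*exp(4*t)/7.

x = C1*exp(-3*t) + C2*exp(4*t) + 3*t*exp(4*t)/7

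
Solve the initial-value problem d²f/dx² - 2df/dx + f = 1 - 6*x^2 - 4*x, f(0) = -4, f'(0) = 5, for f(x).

f = -43 - 28*x - 6*x**2 + 39*exp(x) - 6*x*exp(x)

Characteristic equation r² - 2r + 1 = 0 has discriminant (-2)² - 4·(1) = 0, so r = 1 is a repeated root.
Hence f_h = (C1 + C2*x)*exp(x).
For the particular solution try f_p = A0 + A1*x + A2*x^2. Substituting and matching coefficients of each power of x gives A0 = -43, A1 = -28, A2 = -6, so f_p = -43 - 28*x - 6*x^2.
General solution: f = -43 - 28*x - 6*x^2 + C1*exp(x) + C2*x*exp(x).
Apply the initial conditions: f(0) = -43 + C1 = -4 and f'(0) = -28 + C1 + C2 = 5. Solving gives C1 = 39, C2 = -6.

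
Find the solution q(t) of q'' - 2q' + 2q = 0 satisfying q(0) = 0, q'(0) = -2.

q = -2*exp(t)*sin(t)

Characteristic equation r² - 2r + 2 = 0 has discriminant (-2)² - 4·(2) = -4 < 0, so r = 1 ± i.
Hence q_h = C1*cos(t)*exp(t) + C2*exp(t)*sin(t).
Apply the initial conditions: q(0) = C1 = 0 and q'(0) = C1 + C2 = -2. Solving gives C1 = 0, C2 = -2.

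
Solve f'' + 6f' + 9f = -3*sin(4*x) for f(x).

Characteristic equation r² + 6r + 9 = 0 has discriminant (6)² - 4·(9) = 0, so r = -3 is a repeated root.
Hence f_h = (C1 + C2*x)*exp(-3*x).
Try f_p = A*cos(4*x) + B*sin(4*x). Substituting and equating the coefficients of cos(4x) and sin(4x) gives A = 72/625, B = 21/625, so f_p = 21*sin(4*x)/625 + 72*cos(4*x)/625.

f = 21*sin(4*x)/625 + 72*cos(4*x)/625 + C1*exp(-3*x) + C2*x*exp(-3*x)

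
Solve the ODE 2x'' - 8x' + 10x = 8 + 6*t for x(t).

Divide through by 2: x'' - 4x' + 5x = 4 + 3*t.
Characteristic equation r² - 4r + 5 = 0 has discriminant (-4)² - 4·(5) = -4 < 0, so r = 2 ± i.
Hence x_h = C1*cos(t)*exp(2*t) + C2*exp(2*t)*sin(t).
For the particular solution try x_p = A0 + A1*t. Substituting and matching coefficients of each power of t gives A0 = 32/25, A1 = 3/5, so x_p = 32/25 + 3*t/5.

x = 32/25 + 3*t/5 + C1*cos(t)*exp(2*t) + C2*exp(2*t)*sin(t)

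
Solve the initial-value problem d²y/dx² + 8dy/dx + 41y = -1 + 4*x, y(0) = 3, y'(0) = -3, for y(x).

Characteristic equation r² + 8r + 41 = 0 has discriminant (8)² - 4·(41) = -100 < 0, so r = -4 ± 5i.
Hence y_h = C1*cos(5*x)*exp(-4*x) + C2*exp(-4*x)*sin(5*x).
For the particular solution try y_p = A0 + A1*x. Substituting and matching coefficients of each power of x gives A0 = -73/1681, A1 = 4/41, so y_p = -73/1681 + 4*x/41.
General solution: y = -73/1681 + 4*x/41 + C1*cos(5*x)*exp(-4*x) + C2*exp(-4*x)*sin(5*x).
Apply the initial conditions: y(0) = -73/1681 + C1 = 3 and y'(0) = 4/41 - 4*C1 + 5*C2 = -3. Solving gives C1 = 5116/1681, C2 = 15257/8405.

y = -73/1681 + 4*x/41 + 5116*cos(5*x)*exp(-4*x)/1681 + 15257*exp(-4*x)*sin(5*x)/8405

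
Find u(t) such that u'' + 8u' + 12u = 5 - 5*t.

Characteristic equation r² + 8r + 12 = 0 factors as (r + 6)(r + 2) = 0, so r = -6, -2.
Hence u_h = C1*exp(-6*t) + C2*exp(-2*t).
For the particular solution try u_p = A0 + A1*t. Substituting and matching coefficients of each power of t gives A0 = 25/36, A1 = -5/12, so u_p = 25/36 - 5*t/12.

u = 25/36 - 5*t/12 + C1*exp(-6*t) + C2*exp(-2*t)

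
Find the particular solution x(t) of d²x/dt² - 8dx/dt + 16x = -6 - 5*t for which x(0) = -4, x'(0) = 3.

x = -17/32 - 111*exp(4*t)/32 - 5*t/16 + 275*t*exp(4*t)/16

Characteristic equation r² - 8r + 16 = 0 has discriminant (-8)² - 4·(16) = 0, so r = 4 is a repeated root.
Hence x_h = (C1 + C2*t)*exp(4*t).
For the particular solution try x_p = A0 + A1*t. Substituting and matching coefficients of each power of t gives A0 = -17/32, A1 = -5/16, so x_p = -17/32 - 5*t/16.
General solution: x = -17/32 - 5*t/16 + C1*exp(4*t) + C2*t*exp(4*t).
Apply the initial conditions: x(0) = -17/32 + C1 = -4 and x'(0) = -5/16 + C2 + 4*C1 = 3. Solving gives C1 = -111/32, C2 = 275/16.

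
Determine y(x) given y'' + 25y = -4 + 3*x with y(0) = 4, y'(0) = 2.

Characteristic equation r² + 25 = 0 has discriminant (0)² - 4·(25) = -100 < 0, so r = ± 5i.
Hence y_h = C1*cos(5*x) + C2*sin(5*x).
For the particular solution try y_p = A0 + A1*x. Substituting and matching coefficients of each power of x gives A0 = -4/25, A1 = 3/25, so y_p = -4/25 + 3*x/25.
General solution: y = -4/25 + 3*x/25 + C1*cos(5*x) + C2*sin(5*x).
Apply the initial conditions: y(0) = -4/25 + C1 = 4 and y'(0) = 3/25 + 5*C2 = 2. Solving gives C1 = 104/25, C2 = 47/125.

y = -4/25 + 3*x/25 + 47*sin(5*x)/125 + 104*cos(5*x)/25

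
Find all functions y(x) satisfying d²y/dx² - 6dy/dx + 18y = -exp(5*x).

Characteristic equation r² - 6r + 18 = 0 has discriminant (-6)² - 4·(18) = -36 < 0, so r = 3 ± 3i.
Hence y_h = C1*cos(3*x)*exp(3*x) + C2*exp(3*x)*sin(3*x).
Try y_p = A*exp(5*x). Substituting into the equation and dividing by exp(5*x) gives A = -1/13, so y_p = -exp(5*x)/13.

y = -exp(5*x)/13 + C1*cos(3*x)*exp(3*x) + C2*exp(3*x)*sin(3*x)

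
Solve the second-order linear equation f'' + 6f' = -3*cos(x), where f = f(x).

f = C2 - 18*sin(x)/37 + 3*cos(x)/37 + C1*exp(-6*x)

Characteristic equation r² + 6r = 0 factors as (r + 6)r = 0, so r = -6, 0.
Hence f_h = C1*exp(-6*x) + C2.
Try f_p = A*cos(x) + B*sin(x). Substituting and equating the coefficients of cos(x) and sin(x) gives A = 3/37, B = -18/37, so f_p = -18*sin(x)/37 + 3*cos(x)/37.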